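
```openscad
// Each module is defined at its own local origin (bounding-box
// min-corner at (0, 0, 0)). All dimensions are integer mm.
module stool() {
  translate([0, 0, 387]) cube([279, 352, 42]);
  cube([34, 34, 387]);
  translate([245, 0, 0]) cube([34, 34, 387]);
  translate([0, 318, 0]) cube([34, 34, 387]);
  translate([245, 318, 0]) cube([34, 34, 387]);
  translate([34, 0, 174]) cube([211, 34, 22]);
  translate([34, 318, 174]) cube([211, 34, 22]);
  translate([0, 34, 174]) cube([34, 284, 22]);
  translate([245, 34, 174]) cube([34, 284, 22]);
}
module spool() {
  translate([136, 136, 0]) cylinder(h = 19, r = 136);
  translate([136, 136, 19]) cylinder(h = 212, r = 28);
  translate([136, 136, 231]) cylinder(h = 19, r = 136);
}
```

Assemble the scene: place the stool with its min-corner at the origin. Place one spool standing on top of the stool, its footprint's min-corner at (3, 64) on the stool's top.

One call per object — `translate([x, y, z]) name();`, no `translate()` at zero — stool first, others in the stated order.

stool();
translate([3, 64, 429]) spool();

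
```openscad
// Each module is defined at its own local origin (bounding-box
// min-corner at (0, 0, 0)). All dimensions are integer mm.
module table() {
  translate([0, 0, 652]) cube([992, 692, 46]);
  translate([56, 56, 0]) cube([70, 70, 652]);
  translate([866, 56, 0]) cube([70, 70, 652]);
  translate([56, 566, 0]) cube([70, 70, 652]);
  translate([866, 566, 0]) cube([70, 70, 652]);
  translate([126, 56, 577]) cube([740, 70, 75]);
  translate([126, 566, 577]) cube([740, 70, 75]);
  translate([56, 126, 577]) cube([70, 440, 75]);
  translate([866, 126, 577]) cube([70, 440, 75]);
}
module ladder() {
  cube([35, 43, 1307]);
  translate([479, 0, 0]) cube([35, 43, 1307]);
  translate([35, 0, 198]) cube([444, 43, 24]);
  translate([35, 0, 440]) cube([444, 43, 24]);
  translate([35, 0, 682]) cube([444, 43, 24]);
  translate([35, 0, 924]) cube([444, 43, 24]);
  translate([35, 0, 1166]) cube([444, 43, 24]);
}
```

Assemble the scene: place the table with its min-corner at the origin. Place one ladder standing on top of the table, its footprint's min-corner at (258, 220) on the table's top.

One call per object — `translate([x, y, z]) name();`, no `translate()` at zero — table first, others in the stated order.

table();
translate([258, 220, 698]) ladder();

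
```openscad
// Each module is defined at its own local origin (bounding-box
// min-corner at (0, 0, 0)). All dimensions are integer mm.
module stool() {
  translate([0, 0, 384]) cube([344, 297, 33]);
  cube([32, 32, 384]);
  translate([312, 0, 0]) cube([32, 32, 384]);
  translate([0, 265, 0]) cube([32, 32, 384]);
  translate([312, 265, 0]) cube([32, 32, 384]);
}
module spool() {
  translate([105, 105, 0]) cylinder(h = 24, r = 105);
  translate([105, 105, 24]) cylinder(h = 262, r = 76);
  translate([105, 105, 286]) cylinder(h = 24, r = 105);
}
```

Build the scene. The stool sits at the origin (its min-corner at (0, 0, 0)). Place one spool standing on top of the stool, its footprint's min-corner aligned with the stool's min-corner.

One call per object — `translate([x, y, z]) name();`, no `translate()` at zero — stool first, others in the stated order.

stool();
translate([0, 0, 417]) spool();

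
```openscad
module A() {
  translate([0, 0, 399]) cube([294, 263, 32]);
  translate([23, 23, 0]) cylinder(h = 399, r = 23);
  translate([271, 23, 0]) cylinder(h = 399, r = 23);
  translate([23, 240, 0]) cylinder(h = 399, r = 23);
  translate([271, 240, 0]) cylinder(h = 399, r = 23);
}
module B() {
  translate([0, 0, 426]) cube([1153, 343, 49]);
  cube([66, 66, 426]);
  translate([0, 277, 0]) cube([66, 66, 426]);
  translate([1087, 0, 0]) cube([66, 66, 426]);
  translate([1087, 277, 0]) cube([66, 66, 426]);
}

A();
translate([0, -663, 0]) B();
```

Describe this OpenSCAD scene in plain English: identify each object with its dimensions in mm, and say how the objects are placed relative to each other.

A is a four-legged stool. The seat is 294×263 mm, 32 mm thick, top at z = 431 mm. It stands on four round legs, each 46 mm in diameter, from z = 0 to the seat underside, each leg's axis is inset half a diameter from the nearest pair of seat edges (so the leg's bounding box is flush with the corner).

B is a bench: a 1153×343 mm seat slab, 49 mm thick, top at z = 475 mm, on four 66×66 mm square legs flush with the seat corners and standing on z = 0.

The bench is on the floor beside the stool on its −y side.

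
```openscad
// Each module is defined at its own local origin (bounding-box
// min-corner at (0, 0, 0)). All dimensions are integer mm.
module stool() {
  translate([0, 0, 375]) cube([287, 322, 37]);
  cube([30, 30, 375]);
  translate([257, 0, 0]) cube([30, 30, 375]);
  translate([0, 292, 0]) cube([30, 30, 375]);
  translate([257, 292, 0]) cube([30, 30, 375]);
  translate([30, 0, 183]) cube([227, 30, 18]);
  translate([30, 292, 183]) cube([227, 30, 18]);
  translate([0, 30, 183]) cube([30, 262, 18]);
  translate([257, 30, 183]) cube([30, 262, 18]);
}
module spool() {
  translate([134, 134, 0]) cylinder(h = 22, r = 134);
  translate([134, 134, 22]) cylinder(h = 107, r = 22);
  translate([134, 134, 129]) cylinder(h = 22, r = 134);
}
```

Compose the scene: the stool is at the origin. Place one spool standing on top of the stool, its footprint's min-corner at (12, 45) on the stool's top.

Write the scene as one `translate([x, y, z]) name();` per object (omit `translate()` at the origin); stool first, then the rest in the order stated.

stool();
translate([12, 45, 412]) spool();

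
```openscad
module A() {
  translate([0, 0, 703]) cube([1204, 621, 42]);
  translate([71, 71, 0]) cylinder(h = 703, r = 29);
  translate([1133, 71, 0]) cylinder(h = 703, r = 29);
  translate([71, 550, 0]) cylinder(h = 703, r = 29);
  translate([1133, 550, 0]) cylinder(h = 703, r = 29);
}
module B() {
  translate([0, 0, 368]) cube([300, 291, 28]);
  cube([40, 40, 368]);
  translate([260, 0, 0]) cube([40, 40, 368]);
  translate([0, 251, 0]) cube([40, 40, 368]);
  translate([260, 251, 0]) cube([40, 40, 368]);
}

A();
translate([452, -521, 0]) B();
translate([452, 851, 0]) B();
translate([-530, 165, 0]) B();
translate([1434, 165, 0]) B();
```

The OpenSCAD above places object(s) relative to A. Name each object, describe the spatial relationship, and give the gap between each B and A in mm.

A is a table. B is a stool. Four stools sit around the table at the −y, +y, −x, +x sides. The gap between each stool and the table is 230 mm.

Each stool's nearest face is 230 mm from the table's bounding box.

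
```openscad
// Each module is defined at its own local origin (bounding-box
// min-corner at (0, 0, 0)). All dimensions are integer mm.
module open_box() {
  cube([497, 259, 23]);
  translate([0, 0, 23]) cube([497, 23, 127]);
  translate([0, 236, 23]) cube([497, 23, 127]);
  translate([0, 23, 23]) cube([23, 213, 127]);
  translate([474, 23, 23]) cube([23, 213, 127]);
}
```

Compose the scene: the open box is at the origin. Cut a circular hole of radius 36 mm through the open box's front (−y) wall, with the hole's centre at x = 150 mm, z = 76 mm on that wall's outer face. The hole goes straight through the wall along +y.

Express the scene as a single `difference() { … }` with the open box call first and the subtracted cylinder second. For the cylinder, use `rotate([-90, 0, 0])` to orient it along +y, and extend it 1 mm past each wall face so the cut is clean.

difference() {
  open_box();
  translate([150, -1, 76]) rotate([-90, 0, 0]) cylinder(h = 25, r = 36);
}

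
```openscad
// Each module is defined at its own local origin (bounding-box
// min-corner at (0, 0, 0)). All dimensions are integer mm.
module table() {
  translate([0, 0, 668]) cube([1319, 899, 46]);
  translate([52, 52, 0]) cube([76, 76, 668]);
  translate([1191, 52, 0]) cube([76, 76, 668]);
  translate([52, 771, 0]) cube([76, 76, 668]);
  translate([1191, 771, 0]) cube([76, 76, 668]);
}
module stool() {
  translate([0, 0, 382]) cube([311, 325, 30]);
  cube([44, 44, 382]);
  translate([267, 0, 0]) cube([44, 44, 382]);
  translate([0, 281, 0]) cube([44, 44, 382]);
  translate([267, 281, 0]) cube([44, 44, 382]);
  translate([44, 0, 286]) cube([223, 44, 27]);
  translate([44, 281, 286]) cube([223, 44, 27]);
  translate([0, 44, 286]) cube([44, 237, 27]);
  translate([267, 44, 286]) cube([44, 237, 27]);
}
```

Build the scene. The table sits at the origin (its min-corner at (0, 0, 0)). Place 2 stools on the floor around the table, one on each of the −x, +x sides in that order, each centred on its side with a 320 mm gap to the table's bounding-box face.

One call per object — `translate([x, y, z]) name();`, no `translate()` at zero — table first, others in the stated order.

table();
translate([-631, 287, 0]) stool();
translate([1639, 287, 0]) stool();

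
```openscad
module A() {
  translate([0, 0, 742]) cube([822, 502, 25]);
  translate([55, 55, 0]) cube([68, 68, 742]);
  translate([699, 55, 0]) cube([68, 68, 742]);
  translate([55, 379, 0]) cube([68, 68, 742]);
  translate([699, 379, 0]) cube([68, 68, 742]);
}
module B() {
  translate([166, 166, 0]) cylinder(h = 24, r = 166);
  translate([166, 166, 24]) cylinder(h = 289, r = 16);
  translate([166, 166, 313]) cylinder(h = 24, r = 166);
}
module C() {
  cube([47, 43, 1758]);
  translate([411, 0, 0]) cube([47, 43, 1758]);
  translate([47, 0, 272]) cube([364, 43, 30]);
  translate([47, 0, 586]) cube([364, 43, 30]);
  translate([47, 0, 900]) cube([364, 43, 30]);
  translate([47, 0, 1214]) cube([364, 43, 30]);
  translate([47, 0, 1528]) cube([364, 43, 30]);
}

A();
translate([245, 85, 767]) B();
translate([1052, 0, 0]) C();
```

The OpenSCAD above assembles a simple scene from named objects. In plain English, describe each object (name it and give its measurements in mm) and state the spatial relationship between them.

A is a table with a 822×502 mm rectangular top, 25 mm thick, top surface at z = 767 mm, supported by four 68×68 mm square legs, each inset 55 mm from the nearest pair of top edges, running from the floor.

B is a spool: two coaxial disc flanges of radius 166 mm and thickness 24 mm, joined by a core cylinder of radius 16 mm and height 289 mm. The lower flange rests on z = 0 and the three cylinders share a vertical axis.

C is a wooden ladder with two side rails of 47×43 mm section and 1758 mm height, set 458 mm apart overall. Between them run 5 rectangular rungs (43 mm deep, 30 mm thick), front faces flush with the rails' −y face. The bottom of the first rung is 272 mm above the floor and each subsequent rung is 314 mm higher than the one below.

The spool is on top of the table, centred. The ladder is on the floor beside the table on its +x side.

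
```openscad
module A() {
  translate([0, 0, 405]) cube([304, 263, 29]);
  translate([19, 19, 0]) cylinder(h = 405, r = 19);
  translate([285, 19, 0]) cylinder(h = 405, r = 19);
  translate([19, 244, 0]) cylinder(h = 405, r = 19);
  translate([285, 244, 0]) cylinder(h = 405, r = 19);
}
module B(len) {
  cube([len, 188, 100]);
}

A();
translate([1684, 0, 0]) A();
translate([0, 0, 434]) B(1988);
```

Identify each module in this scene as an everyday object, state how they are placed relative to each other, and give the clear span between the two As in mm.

Second stool starts at x = 1684; first ends at x = 304; clear span = 1684 − 304 = 1380 mm.

A is a stool. B is a beam. A beam spans the tops of two stools. The clear span between the two stools is 1380 mm.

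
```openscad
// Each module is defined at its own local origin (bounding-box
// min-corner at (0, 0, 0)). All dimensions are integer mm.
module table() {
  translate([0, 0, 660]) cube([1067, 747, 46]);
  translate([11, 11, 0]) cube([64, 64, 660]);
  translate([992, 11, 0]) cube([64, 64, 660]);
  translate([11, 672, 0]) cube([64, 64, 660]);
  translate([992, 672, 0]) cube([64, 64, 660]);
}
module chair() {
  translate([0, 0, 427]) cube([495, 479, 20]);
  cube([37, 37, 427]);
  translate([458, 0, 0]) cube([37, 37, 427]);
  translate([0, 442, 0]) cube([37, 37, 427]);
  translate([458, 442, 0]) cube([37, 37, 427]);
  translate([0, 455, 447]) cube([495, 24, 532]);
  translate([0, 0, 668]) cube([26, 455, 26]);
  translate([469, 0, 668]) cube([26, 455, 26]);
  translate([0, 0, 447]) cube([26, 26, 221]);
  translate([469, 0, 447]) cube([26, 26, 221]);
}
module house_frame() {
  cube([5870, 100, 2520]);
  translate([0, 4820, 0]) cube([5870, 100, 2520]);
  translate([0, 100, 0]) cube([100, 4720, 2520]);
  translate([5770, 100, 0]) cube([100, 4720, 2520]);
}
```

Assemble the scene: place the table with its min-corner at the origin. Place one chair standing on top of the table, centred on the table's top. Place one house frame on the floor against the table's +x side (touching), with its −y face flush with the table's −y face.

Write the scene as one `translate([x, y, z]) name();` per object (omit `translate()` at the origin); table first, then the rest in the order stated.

table();
translate([286, 134, 706]) chair();
translate([1067, 0, 0]) house_frame();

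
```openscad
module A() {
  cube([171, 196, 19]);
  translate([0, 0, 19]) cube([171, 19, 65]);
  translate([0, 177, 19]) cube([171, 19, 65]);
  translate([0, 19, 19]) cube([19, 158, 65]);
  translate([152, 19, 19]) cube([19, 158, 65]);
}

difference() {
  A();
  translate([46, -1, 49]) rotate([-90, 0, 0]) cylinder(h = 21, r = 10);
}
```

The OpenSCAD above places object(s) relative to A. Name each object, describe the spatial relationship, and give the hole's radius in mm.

The subtracted cylinder has r = 10 mm.

A is an open box. The open box has a circular hole through its front wall. The hole's radius is 10 mm.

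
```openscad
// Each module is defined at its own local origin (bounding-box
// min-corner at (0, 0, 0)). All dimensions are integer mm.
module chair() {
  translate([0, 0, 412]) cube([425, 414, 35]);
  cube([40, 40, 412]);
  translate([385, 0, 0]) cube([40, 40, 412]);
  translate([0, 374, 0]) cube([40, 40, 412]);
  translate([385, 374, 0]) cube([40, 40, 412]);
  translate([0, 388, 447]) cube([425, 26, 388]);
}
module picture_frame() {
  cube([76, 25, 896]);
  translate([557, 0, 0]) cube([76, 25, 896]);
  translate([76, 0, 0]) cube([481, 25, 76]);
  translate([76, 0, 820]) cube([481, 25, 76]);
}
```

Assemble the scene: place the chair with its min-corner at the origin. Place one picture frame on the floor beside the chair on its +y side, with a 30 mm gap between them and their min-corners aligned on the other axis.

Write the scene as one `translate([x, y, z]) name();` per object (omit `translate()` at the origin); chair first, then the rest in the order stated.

chair();
translate([0, 444, 0]) picture_frame();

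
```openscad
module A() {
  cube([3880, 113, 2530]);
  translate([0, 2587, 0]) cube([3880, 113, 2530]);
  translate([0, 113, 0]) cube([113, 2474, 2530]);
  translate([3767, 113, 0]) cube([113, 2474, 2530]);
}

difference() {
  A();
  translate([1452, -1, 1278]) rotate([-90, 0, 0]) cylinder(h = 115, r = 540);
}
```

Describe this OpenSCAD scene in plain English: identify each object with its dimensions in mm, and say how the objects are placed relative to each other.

A is the wall frame of a small rectangular building: four walls, each 2530 mm tall and 113 mm thick, enclosing a footprint 3880 mm (x) by 2700 mm (y) outside-to-outside, with no floor or roof. The front and back walls (the −y and +y sides) span the full width; the two side walls fit between them.

The house frame has a circular hole of radius 540 mm through its front wall, centred at (x = 1452, z = 1278).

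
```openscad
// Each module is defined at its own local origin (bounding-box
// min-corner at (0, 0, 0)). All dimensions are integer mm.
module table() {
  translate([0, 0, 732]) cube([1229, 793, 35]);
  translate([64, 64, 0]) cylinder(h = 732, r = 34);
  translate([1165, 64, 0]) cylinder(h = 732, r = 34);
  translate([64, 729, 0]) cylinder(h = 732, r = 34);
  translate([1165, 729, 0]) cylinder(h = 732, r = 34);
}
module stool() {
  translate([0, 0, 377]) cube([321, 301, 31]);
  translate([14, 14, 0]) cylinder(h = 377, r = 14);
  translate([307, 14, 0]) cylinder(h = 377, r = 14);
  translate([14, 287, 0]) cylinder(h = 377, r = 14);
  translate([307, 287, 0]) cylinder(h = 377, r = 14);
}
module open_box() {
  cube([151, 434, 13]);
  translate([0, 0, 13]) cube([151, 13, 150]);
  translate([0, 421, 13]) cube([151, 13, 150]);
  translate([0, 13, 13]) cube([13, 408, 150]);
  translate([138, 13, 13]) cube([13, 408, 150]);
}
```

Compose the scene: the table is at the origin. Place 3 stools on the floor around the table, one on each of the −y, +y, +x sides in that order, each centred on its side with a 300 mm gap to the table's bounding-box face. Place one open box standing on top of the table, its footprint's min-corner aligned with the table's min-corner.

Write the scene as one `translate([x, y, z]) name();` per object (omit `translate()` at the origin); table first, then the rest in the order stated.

table();
translate([454, -601, 0]) stool();
translate([454, 1093, 0]) stool();
translate([1529, 246, 0]) stool();
translate([0, 0, 767]) open_box();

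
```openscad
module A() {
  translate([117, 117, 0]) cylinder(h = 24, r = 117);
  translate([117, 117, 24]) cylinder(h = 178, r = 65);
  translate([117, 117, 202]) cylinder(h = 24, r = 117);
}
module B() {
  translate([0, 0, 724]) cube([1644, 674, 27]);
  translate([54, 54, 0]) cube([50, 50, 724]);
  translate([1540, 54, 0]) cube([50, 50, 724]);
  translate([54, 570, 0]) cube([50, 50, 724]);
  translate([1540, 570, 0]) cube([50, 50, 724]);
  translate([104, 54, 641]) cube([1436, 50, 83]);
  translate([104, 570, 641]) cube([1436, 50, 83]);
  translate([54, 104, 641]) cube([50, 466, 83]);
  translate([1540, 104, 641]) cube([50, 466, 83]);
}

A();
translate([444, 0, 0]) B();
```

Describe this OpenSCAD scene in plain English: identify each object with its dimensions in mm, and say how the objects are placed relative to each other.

A is a spool: two coaxial disc flanges of radius 117 mm and thickness 24 mm, joined by a core cylinder of radius 65 mm and height 178 mm. The lower flange rests on z = 0 and the three cylinders share a vertical axis.

B is a table with a 1644×674 mm rectangular top, 27 mm thick, top surface at z = 751 mm, supported by four 50×50 mm square legs, each inset 54 mm from the nearest pair of top edges, running from the floor. Four apron rails, 50 mm thick and 83 mm tall, run between adjacent legs with their top edges flush with the underside of the top and their outer faces flush with the legs' outer faces.

The table is on the floor beside the spool on its +x side.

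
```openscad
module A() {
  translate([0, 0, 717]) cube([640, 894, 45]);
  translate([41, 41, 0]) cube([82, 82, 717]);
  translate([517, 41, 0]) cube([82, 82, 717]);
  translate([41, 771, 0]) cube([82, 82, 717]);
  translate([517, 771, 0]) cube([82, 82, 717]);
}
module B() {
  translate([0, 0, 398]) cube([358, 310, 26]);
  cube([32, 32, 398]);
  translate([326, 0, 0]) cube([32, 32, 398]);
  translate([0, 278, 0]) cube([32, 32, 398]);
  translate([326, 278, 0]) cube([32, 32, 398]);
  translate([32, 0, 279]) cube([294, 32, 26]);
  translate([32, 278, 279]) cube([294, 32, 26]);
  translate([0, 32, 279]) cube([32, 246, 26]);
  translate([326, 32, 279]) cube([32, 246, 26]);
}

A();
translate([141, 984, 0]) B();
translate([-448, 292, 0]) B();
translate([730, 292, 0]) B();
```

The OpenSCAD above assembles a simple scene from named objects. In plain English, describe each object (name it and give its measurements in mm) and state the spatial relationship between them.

A is a table: top 640 mm (x) × 894 mm (y), 45 mm thick, upper face at z = 762 mm, on four 82×82 mm square legs, each inset 41 mm from the nearest pair of top edges, running from z = 0 to the bottom of the top.

B is a four-legged stool. The seat is a 358×310×26 mm slab whose top surface is at z = 424 mm; four square legs, each 32×32 mm in cross-section, run from the floor (z = 0) to the underside of the seat, each flush with a corner of the seat. Four stretchers, 32 mm wide and 26 mm tall, connect adjacent legs with their undersides at z = 279 mm, each running between the inner faces of the legs it joins and aligned with the legs' outer faces on the other axis.

Three stools sit around the table at the +y, −x, +x sides.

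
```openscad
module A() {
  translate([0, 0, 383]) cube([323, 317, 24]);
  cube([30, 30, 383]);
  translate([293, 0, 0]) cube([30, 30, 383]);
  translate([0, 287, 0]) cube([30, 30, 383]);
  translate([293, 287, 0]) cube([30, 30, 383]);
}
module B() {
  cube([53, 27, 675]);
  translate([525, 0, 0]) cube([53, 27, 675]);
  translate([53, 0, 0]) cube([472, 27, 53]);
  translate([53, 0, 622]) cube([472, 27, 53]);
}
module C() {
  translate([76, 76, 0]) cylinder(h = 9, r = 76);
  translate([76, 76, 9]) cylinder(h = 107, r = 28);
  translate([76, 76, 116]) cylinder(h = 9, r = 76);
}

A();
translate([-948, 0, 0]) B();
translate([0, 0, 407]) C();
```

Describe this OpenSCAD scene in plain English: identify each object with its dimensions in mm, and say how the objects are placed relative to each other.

A is a four-legged stool. The seat is a 323×317×24 mm slab whose top surface is at z = 407 mm; four square legs, each 30×30 mm in cross-section, run from the floor (z = 0) to the underside of the seat, each flush with a corner of the seat.

B is a rectangular picture frame lying in the x–z plane (depth along y). The opening is 472 mm wide (x) by 569 mm tall (z), surrounded by a border 53 mm wide on all four sides. The frame is 27 mm deep and is made of two full-height vertical stiles with two horizontal rails fitted between them.

C is a spool: two coaxial disc flanges of radius 76 mm and thickness 9 mm, joined by a core cylinder of radius 28 mm and height 107 mm. The lower flange rests on z = 0 and the three cylinders share a vertical axis.

The picture frame is on the floor beside the stool on its −x side. The spool is on top of the stool.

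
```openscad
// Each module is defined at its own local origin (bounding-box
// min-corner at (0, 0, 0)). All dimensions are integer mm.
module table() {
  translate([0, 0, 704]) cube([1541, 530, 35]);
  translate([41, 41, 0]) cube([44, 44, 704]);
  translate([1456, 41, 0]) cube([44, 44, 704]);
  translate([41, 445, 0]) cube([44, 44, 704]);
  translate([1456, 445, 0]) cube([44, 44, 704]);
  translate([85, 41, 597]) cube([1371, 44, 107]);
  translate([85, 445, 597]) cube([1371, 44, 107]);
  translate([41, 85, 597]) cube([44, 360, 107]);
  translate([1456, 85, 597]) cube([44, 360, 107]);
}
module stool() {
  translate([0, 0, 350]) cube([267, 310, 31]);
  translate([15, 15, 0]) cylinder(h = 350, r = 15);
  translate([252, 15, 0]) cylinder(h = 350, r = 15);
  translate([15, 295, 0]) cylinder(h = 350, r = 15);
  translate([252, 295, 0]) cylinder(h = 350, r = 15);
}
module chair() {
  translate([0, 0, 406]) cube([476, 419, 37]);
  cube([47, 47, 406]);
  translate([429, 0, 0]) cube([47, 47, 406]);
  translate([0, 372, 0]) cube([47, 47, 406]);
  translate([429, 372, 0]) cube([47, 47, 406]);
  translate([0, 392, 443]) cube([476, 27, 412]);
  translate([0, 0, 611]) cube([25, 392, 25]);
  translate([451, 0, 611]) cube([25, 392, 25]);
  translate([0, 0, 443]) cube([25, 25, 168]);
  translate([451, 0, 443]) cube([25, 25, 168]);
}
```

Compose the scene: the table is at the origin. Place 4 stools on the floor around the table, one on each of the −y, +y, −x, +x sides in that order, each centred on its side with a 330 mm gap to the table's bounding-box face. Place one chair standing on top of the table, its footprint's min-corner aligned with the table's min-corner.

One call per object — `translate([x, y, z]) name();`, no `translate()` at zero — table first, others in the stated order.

table();
translate([637, -640, 0]) stool();
translate([637, 860, 0]) stool();
translate([-597, 110, 0]) stool();
translate([1871, 110, 0]) stool();
translate([0, 0, 739]) chair();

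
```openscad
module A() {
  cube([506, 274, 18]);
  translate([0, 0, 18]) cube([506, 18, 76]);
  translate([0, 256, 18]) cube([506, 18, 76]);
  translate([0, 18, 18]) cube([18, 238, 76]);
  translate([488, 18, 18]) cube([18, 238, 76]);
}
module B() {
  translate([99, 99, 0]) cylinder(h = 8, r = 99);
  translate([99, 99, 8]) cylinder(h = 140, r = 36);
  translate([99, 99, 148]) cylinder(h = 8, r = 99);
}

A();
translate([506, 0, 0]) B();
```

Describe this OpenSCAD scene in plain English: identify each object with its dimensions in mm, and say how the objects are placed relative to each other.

A is an open-topped rectangular box: outside dimensions 506×274×94 mm, with a uniform wall and base thickness of 18 mm. The base is a full 506×274 slab on the floor; four walls sit on top of the base. The front and back walls (the −y and +y sides) span the full width; the two side walls fit between them.

B is a spool: two coaxial disc flanges of radius 99 mm and thickness 8 mm, joined by a core cylinder of radius 36 mm and height 140 mm. The lower flange rests on z = 0 and the three cylinders share a vertical axis.

The spool is against the open box's +x side, with their −y faces flush.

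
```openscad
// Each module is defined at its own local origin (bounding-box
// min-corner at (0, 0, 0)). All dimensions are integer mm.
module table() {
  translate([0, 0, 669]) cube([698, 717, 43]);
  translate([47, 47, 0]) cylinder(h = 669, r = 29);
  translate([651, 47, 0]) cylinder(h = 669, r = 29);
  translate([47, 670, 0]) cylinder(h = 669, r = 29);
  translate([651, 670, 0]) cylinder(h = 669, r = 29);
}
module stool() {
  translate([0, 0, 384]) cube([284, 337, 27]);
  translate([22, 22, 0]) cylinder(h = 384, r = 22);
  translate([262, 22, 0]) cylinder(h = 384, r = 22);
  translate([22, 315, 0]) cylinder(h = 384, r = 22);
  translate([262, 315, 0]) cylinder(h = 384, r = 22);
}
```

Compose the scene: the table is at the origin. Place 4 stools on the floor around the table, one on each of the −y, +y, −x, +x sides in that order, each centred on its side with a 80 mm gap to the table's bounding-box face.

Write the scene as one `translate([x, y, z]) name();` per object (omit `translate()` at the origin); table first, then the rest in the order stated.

table();
translate([207, -417, 0]) stool();
translate([207, 797, 0]) stool();
translate([-364, 190, 0]) stool();
translate([778, 190, 0]) stool();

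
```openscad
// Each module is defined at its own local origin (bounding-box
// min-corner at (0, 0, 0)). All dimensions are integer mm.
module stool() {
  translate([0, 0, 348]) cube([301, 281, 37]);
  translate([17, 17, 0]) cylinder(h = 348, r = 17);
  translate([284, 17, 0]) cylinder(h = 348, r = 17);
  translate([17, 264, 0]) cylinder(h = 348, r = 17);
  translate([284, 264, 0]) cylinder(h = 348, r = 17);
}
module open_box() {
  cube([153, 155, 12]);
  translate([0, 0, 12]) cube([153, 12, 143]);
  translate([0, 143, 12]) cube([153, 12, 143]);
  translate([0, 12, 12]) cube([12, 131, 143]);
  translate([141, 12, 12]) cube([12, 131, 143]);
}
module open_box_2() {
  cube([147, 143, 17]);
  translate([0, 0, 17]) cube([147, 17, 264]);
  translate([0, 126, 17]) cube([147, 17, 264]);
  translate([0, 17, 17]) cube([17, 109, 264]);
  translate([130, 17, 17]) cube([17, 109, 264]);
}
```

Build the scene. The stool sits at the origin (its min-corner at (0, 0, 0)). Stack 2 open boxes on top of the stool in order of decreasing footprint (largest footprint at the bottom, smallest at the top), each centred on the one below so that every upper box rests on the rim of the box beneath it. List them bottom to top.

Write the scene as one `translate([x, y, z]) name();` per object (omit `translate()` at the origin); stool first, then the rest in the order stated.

stool();
translate([74, 63, 385]) open_box();
translate([77, 69, 540]) open_box_2();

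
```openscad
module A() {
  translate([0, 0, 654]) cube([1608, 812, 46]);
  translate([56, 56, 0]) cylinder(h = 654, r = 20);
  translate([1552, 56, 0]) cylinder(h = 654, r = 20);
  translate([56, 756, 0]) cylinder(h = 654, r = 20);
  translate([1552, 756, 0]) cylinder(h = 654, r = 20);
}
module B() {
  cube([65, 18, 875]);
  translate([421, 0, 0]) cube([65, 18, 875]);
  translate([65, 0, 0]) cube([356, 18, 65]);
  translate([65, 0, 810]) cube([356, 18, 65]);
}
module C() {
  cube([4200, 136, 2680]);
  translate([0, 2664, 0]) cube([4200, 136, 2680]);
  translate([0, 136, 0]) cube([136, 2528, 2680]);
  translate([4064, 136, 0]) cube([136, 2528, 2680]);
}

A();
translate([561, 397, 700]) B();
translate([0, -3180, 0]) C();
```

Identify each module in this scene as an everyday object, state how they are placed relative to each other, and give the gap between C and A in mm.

The house frame's nearest face is 380 mm from the table's −y face.

A is a table. B is a picture frame. C is a house frame. The picture frame is on top of the table, centred. The house frame is on the floor beside the table on its −y side. The gap between the house frame and the table is 380 mm.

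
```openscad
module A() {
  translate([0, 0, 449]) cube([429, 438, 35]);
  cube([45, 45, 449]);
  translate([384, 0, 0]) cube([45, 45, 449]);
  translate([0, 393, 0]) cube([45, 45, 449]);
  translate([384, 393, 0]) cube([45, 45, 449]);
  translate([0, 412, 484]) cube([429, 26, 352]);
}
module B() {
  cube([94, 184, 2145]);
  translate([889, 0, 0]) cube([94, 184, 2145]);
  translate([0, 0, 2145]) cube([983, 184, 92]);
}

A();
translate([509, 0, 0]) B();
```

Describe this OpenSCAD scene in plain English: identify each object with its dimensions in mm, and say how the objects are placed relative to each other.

A is a chair. The seat is a 429×438×35 mm slab with its top at z = 484 mm, on four 45×45 mm corner legs (flush with the seat edges, standing on z = 0). A flat backrest 26 mm thick, 352 mm tall, spans the full seat width and rises from the seat top along its +y edge, rear face flush with the rear of the seat.

B is a rectangular door frame: two vertical jambs of 94×184 mm section, 2145 mm tall, with a clear opening 795 mm wide between their inner faces. A header 92 mm tall and 184 mm deep lies on top of the jambs and spans the full outside width.

The door frame is on the floor beside the chair on its +x side.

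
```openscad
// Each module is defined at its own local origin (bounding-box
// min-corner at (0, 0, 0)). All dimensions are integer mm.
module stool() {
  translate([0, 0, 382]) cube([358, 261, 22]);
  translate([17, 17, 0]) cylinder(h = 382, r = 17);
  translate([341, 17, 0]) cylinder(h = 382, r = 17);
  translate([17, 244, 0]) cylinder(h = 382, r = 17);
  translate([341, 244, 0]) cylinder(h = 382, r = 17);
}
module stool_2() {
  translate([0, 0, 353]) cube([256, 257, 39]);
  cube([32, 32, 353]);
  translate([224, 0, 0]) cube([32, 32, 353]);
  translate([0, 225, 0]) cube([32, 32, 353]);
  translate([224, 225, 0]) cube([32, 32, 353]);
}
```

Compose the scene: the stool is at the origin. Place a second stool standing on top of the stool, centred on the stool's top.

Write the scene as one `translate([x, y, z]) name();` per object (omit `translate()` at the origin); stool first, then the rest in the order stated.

stool();
translate([51, 2, 404]) stool_2();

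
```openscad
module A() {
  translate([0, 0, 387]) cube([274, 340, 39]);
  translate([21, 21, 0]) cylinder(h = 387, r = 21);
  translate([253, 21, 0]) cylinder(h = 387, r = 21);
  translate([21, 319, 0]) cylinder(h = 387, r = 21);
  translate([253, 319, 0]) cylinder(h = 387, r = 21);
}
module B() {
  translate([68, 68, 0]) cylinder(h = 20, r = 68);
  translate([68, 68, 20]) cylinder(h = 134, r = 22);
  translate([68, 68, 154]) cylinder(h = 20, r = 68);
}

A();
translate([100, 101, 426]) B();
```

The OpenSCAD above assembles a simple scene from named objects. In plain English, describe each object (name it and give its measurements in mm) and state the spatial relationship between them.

A is a four-legged stool. The seat is a 274×340×39 mm slab whose top surface is at z = 426 mm; four round legs, each 42 mm in diameter, run from the floor (z = 0) to the underside of the seat, each leg's axis is inset half a diameter from the nearest pair of seat edges (so the leg's bounding box is flush with the corner).

B is a spool: two coaxial disc flanges of radius 68 mm and thickness 20 mm, joined by a core cylinder of radius 22 mm and height 134 mm. The lower flange rests on z = 0 and the three cylinders share a vertical axis.

The spool is on top of the stool.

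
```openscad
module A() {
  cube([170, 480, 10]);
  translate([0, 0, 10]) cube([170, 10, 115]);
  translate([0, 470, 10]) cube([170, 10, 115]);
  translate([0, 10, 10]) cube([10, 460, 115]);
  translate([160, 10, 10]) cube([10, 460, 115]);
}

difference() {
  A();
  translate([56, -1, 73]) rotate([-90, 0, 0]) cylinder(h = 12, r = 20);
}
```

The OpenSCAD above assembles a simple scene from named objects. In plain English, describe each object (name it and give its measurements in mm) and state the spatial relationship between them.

A is an open-topped rectangular box: outside dimensions 170×480×125 mm, with a uniform wall and base thickness of 10 mm. The base is a full 170×480 slab on the floor; four walls sit on top of the base. The front and back walls (the −y and +y sides) span the full width; the two side walls fit between them.

The open box has a circular hole of radius 20 mm through its front wall, centred at (x = 56, z = 73).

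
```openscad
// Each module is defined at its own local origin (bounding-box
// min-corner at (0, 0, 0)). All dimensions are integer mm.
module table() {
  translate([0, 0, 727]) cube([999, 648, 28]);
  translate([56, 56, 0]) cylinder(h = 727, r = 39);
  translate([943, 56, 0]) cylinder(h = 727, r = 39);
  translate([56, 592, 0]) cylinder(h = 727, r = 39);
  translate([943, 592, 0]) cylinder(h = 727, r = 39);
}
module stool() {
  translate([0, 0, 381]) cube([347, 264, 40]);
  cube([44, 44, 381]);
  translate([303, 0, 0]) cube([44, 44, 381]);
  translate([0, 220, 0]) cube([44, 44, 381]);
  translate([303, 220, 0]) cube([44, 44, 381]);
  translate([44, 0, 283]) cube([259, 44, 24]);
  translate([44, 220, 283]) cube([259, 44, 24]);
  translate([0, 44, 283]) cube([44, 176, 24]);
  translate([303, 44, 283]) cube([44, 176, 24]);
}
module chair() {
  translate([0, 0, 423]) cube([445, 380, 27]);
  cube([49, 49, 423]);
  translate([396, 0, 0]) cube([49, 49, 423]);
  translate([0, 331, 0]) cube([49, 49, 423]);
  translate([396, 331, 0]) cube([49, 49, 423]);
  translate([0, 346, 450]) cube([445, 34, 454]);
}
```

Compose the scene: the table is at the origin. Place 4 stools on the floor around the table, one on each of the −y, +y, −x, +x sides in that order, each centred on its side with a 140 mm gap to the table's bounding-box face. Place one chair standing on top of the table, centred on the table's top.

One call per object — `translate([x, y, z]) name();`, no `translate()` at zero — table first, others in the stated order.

table();
translate([326, -404, 0]) stool();
translate([326, 788, 0]) stool();
translate([-487, 192, 0]) stool();
translate([1139, 192, 0]) stool();
translate([277, 134, 755]) chair();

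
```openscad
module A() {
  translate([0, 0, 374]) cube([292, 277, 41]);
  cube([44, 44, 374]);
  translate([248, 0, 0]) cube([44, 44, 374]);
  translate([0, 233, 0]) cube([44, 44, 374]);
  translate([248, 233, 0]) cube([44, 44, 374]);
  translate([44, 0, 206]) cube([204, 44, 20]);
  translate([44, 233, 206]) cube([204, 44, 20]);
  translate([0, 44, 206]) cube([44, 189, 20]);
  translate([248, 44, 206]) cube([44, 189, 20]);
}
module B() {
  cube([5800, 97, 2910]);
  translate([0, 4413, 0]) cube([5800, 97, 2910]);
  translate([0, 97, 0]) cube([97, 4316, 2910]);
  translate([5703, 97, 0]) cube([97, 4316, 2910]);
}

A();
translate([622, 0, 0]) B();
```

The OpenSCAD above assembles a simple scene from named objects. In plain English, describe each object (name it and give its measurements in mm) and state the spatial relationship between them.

A is a four-legged stool. The seat is 292×277 mm, 41 mm thick, top at z = 415 mm. It stands on four square legs, each 44×44 mm in cross-section, from z = 0 to the seat underside, each flush with a corner of the seat. Four stretchers, 44 mm wide and 20 mm tall, connect adjacent legs with their undersides at z = 206 mm, each running between the inner faces of the legs it joins and aligned with the legs' outer faces on the other axis.

B is the wall frame of a small rectangular building: four walls, each 2910 mm tall and 97 mm thick, enclosing a footprint 5800 mm (x) by 4510 mm (y) outside-to-outside, with no floor or roof. The front and back walls (the −y and +y sides) span the full width; the two side walls fit between them.

The house frame is on the floor beside the stool on its +x side.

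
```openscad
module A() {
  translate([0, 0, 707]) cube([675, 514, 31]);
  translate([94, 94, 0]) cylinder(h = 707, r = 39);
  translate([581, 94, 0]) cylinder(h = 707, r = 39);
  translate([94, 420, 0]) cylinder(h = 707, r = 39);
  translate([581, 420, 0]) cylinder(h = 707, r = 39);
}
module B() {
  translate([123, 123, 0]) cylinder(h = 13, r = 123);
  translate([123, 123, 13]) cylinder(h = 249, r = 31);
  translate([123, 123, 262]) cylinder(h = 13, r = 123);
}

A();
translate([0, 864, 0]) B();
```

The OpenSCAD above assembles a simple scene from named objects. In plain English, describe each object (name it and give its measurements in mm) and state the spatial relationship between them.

A is a rectangular dining table. The top is 675×514×31 mm with its upper surface at z = 738 mm. It stands on four round legs of 78 mm diameter, each leg's bounding box inset 55 mm from the nearest pair of top edges, running from the floor to the underside of the top.

B is a spool: two coaxial disc flanges of radius 123 mm and thickness 13 mm, joined by a core cylinder of radius 31 mm and height 249 mm. The lower flange rests on z = 0 and the three cylinders share a vertical axis.

The spool is on the floor beside the table on its +y side.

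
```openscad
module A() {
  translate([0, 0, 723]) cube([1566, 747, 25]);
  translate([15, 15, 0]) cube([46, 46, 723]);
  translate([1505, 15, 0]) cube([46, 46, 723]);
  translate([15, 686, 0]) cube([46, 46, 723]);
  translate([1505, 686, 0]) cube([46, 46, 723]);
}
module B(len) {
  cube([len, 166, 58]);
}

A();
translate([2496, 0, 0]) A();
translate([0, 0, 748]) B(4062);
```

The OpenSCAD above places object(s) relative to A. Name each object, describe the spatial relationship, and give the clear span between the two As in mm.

Second table starts at x = 2496; first ends at x = 1566; clear span = 2496 − 1566 = 930 mm.

A is a table. B is a beam. A beam spans the tops of two tables. The clear span between the two tables is 930 mm.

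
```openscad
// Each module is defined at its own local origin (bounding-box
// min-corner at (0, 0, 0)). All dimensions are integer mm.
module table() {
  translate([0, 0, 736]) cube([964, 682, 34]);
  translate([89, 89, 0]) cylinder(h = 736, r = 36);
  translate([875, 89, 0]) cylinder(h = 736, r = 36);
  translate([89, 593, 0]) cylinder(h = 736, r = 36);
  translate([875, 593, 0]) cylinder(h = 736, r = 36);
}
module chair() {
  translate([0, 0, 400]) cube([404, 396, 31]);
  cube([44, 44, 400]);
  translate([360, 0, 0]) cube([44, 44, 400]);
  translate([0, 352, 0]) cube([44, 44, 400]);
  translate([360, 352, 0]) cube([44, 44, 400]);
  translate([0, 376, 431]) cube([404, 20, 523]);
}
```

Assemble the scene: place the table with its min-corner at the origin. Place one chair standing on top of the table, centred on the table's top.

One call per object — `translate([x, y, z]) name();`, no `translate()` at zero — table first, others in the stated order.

table();
translate([280, 143, 770]) chair();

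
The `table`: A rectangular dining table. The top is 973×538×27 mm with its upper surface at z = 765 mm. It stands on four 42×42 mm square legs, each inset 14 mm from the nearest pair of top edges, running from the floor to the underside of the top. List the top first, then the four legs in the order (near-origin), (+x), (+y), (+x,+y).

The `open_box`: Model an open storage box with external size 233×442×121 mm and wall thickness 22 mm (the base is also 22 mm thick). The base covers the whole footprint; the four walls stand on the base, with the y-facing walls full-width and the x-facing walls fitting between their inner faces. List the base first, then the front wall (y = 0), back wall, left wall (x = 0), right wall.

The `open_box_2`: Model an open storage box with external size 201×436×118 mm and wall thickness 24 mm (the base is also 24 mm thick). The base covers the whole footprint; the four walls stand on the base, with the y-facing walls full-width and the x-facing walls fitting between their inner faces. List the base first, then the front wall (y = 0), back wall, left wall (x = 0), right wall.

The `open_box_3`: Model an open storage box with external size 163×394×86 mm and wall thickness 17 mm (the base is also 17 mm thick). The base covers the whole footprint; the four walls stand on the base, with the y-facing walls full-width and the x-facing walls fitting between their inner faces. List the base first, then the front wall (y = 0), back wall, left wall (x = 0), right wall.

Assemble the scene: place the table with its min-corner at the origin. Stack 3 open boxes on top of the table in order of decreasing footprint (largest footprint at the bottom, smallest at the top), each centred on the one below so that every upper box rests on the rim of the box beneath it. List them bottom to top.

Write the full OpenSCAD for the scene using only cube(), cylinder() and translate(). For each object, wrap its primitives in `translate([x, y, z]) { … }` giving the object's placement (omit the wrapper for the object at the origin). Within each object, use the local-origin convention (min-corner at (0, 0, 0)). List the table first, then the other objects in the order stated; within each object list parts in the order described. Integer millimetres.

translate([0, 0, 738]) cube([973, 538, 27]);
translate([14, 14, 0]) cube([42, 42, 738]);
translate([917, 14, 0]) cube([42, 42, 738]);
translate([14, 482, 0]) cube([42, 42, 738]);
translate([917, 482, 0]) cube([42, 42, 738]);
translate([370, 48, 765]) {
  cube([233, 442, 22]);
  translate([0, 0, 22]) cube([233, 22, 99]);
  translate([0, 420, 22]) cube([233, 22, 99]);
  translate([0, 22, 22]) cube([22, 398, 99]);
  translate([211, 22, 22]) cube([22, 398, 99]);
}
translate([386, 51, 886]) {
  cube([201, 436, 24]);
  translate([0, 0, 24]) cube([201, 24, 94]);
  translate([0, 412, 24]) cube([201, 24, 94]);
  translate([0, 24, 24]) cube([24, 388, 94]);
  translate([177, 24, 24]) cube([24, 388, 94]);
}
translate([405, 72, 1004]) {
  cube([163, 394, 17]);
  translate([0, 0, 17]) cube([163, 17, 69]);
  translate([0, 377, 17]) cube([163, 17, 69]);
  translate([0, 17, 17]) cube([17, 360, 69]);
  translate([146, 17, 17]) cube([17, 360, 69]);
}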